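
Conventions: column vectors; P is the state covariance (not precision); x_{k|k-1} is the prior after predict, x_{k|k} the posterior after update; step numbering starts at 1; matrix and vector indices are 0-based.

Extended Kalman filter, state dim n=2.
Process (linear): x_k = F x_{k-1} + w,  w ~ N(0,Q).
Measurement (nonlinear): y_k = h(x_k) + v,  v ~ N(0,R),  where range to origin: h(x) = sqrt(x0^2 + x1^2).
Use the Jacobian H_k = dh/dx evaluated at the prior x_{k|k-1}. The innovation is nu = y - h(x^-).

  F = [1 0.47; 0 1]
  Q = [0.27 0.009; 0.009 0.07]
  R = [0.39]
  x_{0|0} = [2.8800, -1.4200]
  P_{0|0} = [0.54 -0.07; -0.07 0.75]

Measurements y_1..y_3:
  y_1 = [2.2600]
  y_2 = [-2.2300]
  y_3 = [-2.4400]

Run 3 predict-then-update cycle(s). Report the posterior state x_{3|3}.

x_post = [1.7750, 0.8477]

step 1: x^-=[2.2126, -1.4200]  P^-=[0.9099 0.2915; 0.2915 0.8200]  H_jac=[0.8416 -0.5401]  S=[1.0086]  K=[0.6031; -0.1959]  nu=[-0.3691]  x^+=[1.9900, -1.3477]  P^+=[0.5430 0.4107; 0.4107 0.7813]
step 2: x^-=[1.3566, -1.3477]  P^-=[1.3716 0.7869; 0.7869 0.8513]  H_jac=[0.7094 -0.7048]  S=[0.7163]  K=[0.5842; -0.0583]  nu=[-4.1422]  x^+=[-1.0634, -1.1062]  P^+=[1.1271 0.8113; 0.8113 0.8489]
step 3: x^-=[-1.5834, -1.1062]  P^-=[2.3472 1.2192; 1.2192 0.9189]  H_jac=[-0.8197 -0.5727]  S=[3.4135]  K=[-0.7682; -0.4470]  nu=[-4.3715]  x^+=[1.7750, 0.8477]  P^+=[0.3326 0.0471; 0.0471 0.2369]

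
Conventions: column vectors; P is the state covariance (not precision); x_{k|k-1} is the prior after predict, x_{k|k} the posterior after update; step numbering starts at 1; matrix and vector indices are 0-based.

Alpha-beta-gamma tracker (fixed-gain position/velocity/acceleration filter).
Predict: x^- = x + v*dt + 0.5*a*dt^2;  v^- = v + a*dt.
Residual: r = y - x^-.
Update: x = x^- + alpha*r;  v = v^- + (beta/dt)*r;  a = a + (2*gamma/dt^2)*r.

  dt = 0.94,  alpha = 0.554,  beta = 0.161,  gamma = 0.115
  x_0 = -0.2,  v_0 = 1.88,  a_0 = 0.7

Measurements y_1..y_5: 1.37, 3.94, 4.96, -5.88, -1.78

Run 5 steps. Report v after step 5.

step 1: x_pred=1.8765  r=-0.5065  x^+=1.5959  v^+=2.4513  a^+=0.5682
step 2: x_pred=4.1511  r=-0.2111  x^+=4.0341  v^+=2.9492  a^+=0.5132
step 3: x_pred=7.0331  r=-2.0731  x^+=5.8846  v^+=3.0765  a^+=-0.0264
step 4: x_pred=8.7649  r=-14.6449  x^+=0.6516  v^+=0.5434  a^+=-3.8385
step 5: x_pred=-0.5334  r=-1.2466  x^+=-1.2240  v^+=-3.2783  a^+=-4.1629

v_post = -3.2783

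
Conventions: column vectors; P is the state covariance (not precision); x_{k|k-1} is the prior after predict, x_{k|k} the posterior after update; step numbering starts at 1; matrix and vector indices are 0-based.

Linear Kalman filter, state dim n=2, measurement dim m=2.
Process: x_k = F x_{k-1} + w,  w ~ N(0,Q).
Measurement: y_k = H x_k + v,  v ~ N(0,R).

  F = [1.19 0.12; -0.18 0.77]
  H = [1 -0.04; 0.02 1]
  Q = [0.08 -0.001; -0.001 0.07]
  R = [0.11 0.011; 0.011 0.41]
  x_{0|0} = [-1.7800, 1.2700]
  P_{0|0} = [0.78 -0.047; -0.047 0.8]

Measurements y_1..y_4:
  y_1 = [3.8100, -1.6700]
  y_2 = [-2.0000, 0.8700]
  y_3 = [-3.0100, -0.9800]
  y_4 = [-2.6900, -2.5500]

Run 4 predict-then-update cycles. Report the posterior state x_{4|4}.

step 1: x^-=[-1.9658, 1.2983]  P^-=[1.1827 -0.1362; -0.1362 0.5826]  S=[1.3045 -0.1247; -0.1247 0.9876]  K=[0.9109 0.0011; -0.0669 0.5787]  nu=[5.8277, -2.9290]  x^+=[3.3394, -0.7868]  P^+=[0.1005 0.0085; 0.0085 0.2364]
step 2: x^-=[3.8795, -1.2069]  P^-=[0.2282 0.0069; 0.0069 0.2111]  S=[0.3380 0.0140; 0.0140 0.6214]  K=[0.6742 0.0032; -0.0187 0.3403]  nu=[-5.9278, 1.9993]  x^+=[-0.1107, -0.4156]  P^+=[0.0745 0.0072; 0.0072 0.1392]
step 3: x^-=[-0.1816, -0.3000]  P^-=[0.1896 0.0024; 0.0024 0.1529]  S=[0.2996 0.0111; 0.0111 0.5631]  K=[0.6324 -0.0014; -0.0225 0.2721]  nu=[-2.8404, -0.6763]  x^+=[-1.9770, -0.4202]  P^+=[0.0697 0.0050; 0.0050 0.1112]
step 4: x^-=[-2.4030, 0.0323]  P^-=[0.1818 -0.0012; -0.0012 0.1368]  S=[0.2921 0.0079; 0.0079 0.5468]  K=[0.6226 -0.0046; -0.0297 0.2506]  nu=[-0.2857, -2.5343]  x^+=[-2.5692, -0.5942]  P^+=[0.0686 0.0036; 0.0036 0.1023]

x_post = [-2.5692, -0.5942]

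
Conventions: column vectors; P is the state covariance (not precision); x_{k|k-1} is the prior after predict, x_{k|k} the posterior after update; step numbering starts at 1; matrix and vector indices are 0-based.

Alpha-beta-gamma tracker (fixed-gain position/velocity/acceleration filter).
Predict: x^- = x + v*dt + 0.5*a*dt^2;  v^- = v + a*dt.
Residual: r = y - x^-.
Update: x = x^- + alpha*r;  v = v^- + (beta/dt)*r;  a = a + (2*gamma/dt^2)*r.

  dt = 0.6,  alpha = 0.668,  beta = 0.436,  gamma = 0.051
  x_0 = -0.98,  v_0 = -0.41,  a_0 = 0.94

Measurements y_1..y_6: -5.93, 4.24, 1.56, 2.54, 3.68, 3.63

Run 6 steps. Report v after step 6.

step 1: x_pred=-1.0568  r=-4.8732  x^+=-4.3121  v^+=-3.3872  a^+=-0.4407
step 2: x_pred=-6.4237  r=10.6637  x^+=0.6996  v^+=4.0974  a^+=2.5807
step 3: x_pred=3.6226  r=-2.0626  x^+=2.2448  v^+=4.1469  a^+=1.9963
step 4: x_pred=5.0923  r=-2.5523  x^+=3.3874  v^+=3.4901  a^+=1.2731
step 5: x_pred=5.7105  r=-2.0305  x^+=4.3541  v^+=2.7784  a^+=0.6978
step 6: x_pred=6.1468  r=-2.5168  x^+=4.4656  v^+=1.3682  a^+=-0.0153

v_post = 1.3682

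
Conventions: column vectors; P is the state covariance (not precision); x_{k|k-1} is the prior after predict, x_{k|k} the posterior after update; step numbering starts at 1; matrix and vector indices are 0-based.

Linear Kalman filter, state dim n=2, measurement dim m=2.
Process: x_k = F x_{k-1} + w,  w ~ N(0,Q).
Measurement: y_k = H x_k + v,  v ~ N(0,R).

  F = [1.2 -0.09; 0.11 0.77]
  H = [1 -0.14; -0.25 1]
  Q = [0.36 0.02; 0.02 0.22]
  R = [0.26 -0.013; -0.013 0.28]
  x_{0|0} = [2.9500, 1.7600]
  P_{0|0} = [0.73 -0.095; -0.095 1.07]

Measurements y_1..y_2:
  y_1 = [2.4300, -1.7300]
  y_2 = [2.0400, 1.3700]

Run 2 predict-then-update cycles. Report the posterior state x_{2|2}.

x_post = [2.4395, 1.0816]

step 1: x^-=[3.3816, 1.6797]  P^-=[1.4404 -0.0446; -0.0446 0.8471]  S=[1.7295 -0.5379; -0.5379 1.2395]  K=[0.8496 0.0421; 0.1399 0.7532]  nu=[-0.7164, -2.5643]  x^+=[2.6649, -0.3518]  P^+=[0.2284 0.0579; 0.0579 0.2235]
step 2: x^-=[3.2295, 0.0222]  P^-=[0.6783 0.0876; 0.0876 0.3651]  S=[0.9209 -0.1431; -0.1431 0.6437]  K=[0.7286 0.0345; 0.1268 0.5613]  nu=[-1.1864, 2.1552]  x^+=[2.4395, 1.0816]  P^+=[0.1959 0.0492; 0.0492 0.1678]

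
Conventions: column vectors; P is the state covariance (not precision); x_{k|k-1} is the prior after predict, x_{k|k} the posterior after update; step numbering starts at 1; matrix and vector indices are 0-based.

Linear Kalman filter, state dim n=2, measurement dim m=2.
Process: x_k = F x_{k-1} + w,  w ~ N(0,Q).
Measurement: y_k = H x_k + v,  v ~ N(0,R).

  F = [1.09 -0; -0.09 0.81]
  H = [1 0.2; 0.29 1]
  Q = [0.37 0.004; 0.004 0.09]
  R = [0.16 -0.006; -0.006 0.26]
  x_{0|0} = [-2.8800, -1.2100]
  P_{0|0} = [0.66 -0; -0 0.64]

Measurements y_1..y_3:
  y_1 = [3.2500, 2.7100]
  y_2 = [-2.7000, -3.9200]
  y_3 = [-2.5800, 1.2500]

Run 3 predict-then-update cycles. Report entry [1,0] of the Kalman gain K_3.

K[1,0] = -0.0977

step 1: x^-=[-3.1392, -0.7209]  P^-=[1.1541 -0.0607; -0.0607 0.5153]  S=[1.3105 0.3675; 0.3675 0.8371]  K=[0.8891 -0.0631; -0.1533 0.6618]  nu=[6.5334, 4.3413]  x^+=[2.3961, 1.1505]  P^+=[0.1560 -0.0670; -0.0670 0.1924]
step 2: x^-=[2.6117, 0.7163]  P^-=[0.5554 -0.0704; -0.0704 0.2273]  S=[0.6963 0.1260; 0.1260 0.4931]  K=[0.7802 -0.0156; -0.1172 0.4494]  nu=[-5.4550, -5.3937]  x^+=[-1.5603, -1.0683]  P^+=[0.1345 -0.0477; -0.0477 0.1314]
step 3: x^-=[-1.7008, -0.7249]  P^-=[0.5298 -0.0513; -0.0513 0.1843]  S=[0.6766 0.1302; 0.1302 0.4590]  K=[0.7668 0.0054; -0.0977 0.3967]  nu=[-0.7343, 2.4681]  x^+=[-2.2504, 0.3259]  P^+=[0.1309 -0.0411; -0.0411 0.1157]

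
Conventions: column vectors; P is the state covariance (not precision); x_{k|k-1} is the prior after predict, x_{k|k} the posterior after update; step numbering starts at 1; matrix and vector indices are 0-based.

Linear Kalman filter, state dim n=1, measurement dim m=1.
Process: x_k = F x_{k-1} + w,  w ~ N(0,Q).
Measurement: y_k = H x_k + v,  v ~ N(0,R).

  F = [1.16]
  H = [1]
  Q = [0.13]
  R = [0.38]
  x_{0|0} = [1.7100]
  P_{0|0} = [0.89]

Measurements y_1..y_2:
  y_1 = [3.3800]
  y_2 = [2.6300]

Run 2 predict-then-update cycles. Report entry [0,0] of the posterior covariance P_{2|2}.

step 1: x^-=[1.9836]  P^-=[1.3276]  S=[1.7076]  K=[0.7775]  nu=[1.3964]  x^+=[3.0692]  P^+=[0.2954]
step 2: x^-=[3.5603]  P^-=[0.5275]  S=[0.9075]  K=[0.5813]  nu=[-0.9303]  x^+=[3.0195]  P^+=[0.2209]

P_post[0,0] = 0.2209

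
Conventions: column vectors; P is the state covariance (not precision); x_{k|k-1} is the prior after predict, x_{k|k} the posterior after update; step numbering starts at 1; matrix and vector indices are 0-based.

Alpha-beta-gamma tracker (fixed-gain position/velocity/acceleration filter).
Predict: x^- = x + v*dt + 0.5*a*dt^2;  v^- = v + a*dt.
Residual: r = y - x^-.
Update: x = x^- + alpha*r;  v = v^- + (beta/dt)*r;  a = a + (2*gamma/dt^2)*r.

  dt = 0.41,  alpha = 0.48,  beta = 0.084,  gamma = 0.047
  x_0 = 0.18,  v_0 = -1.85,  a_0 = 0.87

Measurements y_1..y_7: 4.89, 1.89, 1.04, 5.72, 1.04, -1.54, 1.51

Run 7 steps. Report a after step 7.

step 1: x_pred=-0.5054  r=5.3954  x^+=2.0844  v^+=-0.3879  a^+=3.8870
step 2: x_pred=2.2521  r=-0.3621  x^+=2.0783  v^+=1.1316  a^+=3.6846
step 3: x_pred=2.8519  r=-1.8119  x^+=1.9822  v^+=2.2711  a^+=2.6714
step 4: x_pred=3.1379  r=2.5821  x^+=4.3773  v^+=3.8953  a^+=4.1153
step 5: x_pred=6.3203  r=-5.2803  x^+=3.7857  v^+=4.5008  a^+=1.1626
step 6: x_pred=5.7288  r=-7.2688  x^+=2.2398  v^+=3.4882  a^+=-2.9020
step 7: x_pred=3.4260  r=-1.9160  x^+=2.5063  v^+=1.9059  a^+=-3.9735

a_post = -3.9735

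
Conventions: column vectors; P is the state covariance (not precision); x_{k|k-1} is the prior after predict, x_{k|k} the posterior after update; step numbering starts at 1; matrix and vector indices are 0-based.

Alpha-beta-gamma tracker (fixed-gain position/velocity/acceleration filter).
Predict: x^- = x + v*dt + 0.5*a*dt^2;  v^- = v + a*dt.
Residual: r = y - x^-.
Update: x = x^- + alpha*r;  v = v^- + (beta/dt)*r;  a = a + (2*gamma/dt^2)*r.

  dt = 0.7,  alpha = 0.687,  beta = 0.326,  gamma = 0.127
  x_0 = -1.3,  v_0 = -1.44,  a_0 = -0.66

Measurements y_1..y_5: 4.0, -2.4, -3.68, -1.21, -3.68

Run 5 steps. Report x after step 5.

step 1: x_pred=-2.4697  r=6.4697  x^+=1.9750  v^+=1.1110  a^+=2.6937
step 2: x_pred=3.4127  r=-5.8127  x^+=-0.5806  v^+=0.2896  a^+=-0.3194
step 3: x_pred=-0.4562  r=-3.2238  x^+=-2.6709  v^+=-1.4354  a^+=-1.9905
step 4: x_pred=-4.1634  r=2.9534  x^+=-2.1344  v^+=-1.4533  a^+=-0.4596
step 5: x_pred=-3.2643  r=-0.4157  x^+=-3.5499  v^+=-1.9686  a^+=-0.6750

x_post = -3.5499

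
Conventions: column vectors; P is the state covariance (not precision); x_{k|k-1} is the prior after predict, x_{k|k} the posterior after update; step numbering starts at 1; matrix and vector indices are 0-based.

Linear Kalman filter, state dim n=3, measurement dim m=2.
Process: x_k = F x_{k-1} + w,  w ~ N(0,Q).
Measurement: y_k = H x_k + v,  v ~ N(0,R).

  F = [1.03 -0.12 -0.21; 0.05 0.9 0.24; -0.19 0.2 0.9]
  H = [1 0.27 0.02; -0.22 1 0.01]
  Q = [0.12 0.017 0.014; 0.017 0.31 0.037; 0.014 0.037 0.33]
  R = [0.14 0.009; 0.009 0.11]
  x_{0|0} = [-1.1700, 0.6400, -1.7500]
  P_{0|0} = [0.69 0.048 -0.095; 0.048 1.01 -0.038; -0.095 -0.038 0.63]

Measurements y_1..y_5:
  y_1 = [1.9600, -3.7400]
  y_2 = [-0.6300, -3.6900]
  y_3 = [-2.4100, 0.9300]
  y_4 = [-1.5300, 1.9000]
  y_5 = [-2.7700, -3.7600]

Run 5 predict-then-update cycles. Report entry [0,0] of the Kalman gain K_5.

K[0,0] = 0.6387

step 1: x^-=[-0.9144, 0.0975, -1.2247]  P^-=[0.9217 -0.0583 -0.3395; -0.0583 1.1517 0.3080; -0.3395 0.3080 0.9208]  S=[1.1043 0.0676; 0.0676 1.3397]  K=[0.8289 -0.2392; 0.1816 0.8624; -0.2341 0.3044]  nu=[2.8726, -4.0264]  x^+=[2.4300, -2.8532, -3.1227]  P^+=[0.1131 0.0065 -0.0485; 0.0065 0.0978 0.0132; -0.0485 0.0132 0.7458]
step 2: x^-=[3.5010, -3.1959, -3.8428]  P^-=[0.2943 -0.0337 -0.1988; -0.0337 0.4376 0.2250; -0.1988 0.2250 0.9629]  S=[0.4429 0.0349; 0.0349 0.5821]  K=[0.6517 -0.2116; 0.1410 0.7599; -0.3075 0.4965]  nu=[-3.1913, 0.3145]  x^+=[1.3547, -3.4068, -2.7055]  P^+=[0.0898 0.0030 -0.0625; 0.0030 0.0852 0.0302; -0.0625 0.0302 0.7882]
step 3: x^-=[2.3723, -3.6477, -3.3737]  P^-=[0.2791 -0.0459 -0.2189; -0.0459 0.4365 0.2472; -0.2189 0.2472 1.0071]  S=[0.4204 0.0268; 0.0268 0.5862]  K=[0.6377 -0.2160; 0.1343 0.7599; -0.3482 0.5370]  nu=[-3.7299, 5.1333]  x^+=[-1.1152, -0.2479, 0.6817]  P^+=[0.0882 0.0021 -0.0687; 0.0021 0.0849 0.0328; -0.0687 0.0328 0.7971]
step 4: x^-=[-1.2620, -0.1153, 0.7758]  P^-=[0.2808 -0.0493 -0.2269; -0.0493 0.4376 0.2515; -0.2269 0.2515 1.0174]  S=[0.4201 0.0236; 0.0236 0.5891]  K=[0.6381 -0.2181; 0.1330 0.7603; -0.3605 0.5434]  nu=[-0.2524, 1.7299]  x^+=[-1.8003, 1.1664, 1.8069]  P^+=[0.0883 0.0019 -0.0705; 0.0019 0.0849 0.0330; -0.0705 0.0330 0.7981]
step 5: x^-=[-2.3737, 1.3934, 2.2015]  P^-=[0.2818 -0.0500 -0.2288; -0.0500 0.4377 0.2519; -0.2288 0.2519 1.0189]  S=[0.4206 0.0228; 0.0228 0.5895]  K=[0.6387 -0.2186; 0.1329 0.7603; -0.3633 0.5441]  nu=[-0.8165, -5.6976]  x^+=[-1.6500, -3.0471, -0.6019]  P^+=[0.0884 0.0019 -0.0708; 0.0019 0.0849 0.0330; -0.0708 0.0330 0.7979]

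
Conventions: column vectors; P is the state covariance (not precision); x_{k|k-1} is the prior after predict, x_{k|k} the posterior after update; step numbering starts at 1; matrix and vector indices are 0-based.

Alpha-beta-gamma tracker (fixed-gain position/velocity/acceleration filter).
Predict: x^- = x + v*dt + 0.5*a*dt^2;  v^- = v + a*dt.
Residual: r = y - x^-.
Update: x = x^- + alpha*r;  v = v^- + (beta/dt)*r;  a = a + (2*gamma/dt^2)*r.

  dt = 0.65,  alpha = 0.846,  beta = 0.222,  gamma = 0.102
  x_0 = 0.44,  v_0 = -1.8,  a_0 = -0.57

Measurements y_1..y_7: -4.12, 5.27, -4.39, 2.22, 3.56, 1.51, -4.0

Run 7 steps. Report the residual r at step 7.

resid = -8.5605

step 1: x_pred=-0.8504  r=-3.2696  x^+=-3.6165  v^+=-3.2872  a^+=-2.1487
step 2: x_pred=-6.2071  r=11.4771  x^+=3.5025  v^+=-0.7640  a^+=3.3929
step 3: x_pred=3.7227  r=-8.1127  x^+=-3.1406  v^+=-1.3294  a^+=-0.5242
step 4: x_pred=-4.1155  r=6.3355  x^+=1.2443  v^+=0.4937  a^+=2.5348
step 5: x_pred=2.1007  r=1.4593  x^+=3.3353  v^+=2.6397  a^+=3.2394
step 6: x_pred=5.7354  r=-4.2254  x^+=2.1607  v^+=3.3022  a^+=1.1992
step 7: x_pred=4.5605  r=-8.5605  x^+=-2.6817  v^+=1.1579  a^+=-2.9341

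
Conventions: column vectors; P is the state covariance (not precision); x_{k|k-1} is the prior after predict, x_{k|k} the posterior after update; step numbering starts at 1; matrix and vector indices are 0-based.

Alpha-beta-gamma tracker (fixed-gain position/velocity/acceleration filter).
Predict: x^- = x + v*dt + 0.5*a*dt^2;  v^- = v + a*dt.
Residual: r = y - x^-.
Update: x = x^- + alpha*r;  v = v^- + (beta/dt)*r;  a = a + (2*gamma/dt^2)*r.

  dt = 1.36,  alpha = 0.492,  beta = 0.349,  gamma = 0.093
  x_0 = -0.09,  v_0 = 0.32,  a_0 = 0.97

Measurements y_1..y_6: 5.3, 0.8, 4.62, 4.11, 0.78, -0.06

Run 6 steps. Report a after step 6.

a_post = -1.3623

step 1: x_pred=1.2423  r=4.0577  x^+=3.2387  v^+=2.6805  a^+=1.3781
step 2: x_pred=8.1586  r=-7.3586  x^+=4.5381  v^+=2.6663  a^+=0.6381
step 3: x_pred=8.7544  r=-4.1344  x^+=6.7203  v^+=2.4731  a^+=0.2223
step 4: x_pred=10.2893  r=-6.1793  x^+=7.2491  v^+=1.1897  a^+=-0.3991
step 5: x_pred=8.4980  r=-7.7180  x^+=4.7007  v^+=-1.3336  a^+=-1.1752
step 6: x_pred=1.8001  r=-1.8601  x^+=0.8849  v^+=-3.4093  a^+=-1.3623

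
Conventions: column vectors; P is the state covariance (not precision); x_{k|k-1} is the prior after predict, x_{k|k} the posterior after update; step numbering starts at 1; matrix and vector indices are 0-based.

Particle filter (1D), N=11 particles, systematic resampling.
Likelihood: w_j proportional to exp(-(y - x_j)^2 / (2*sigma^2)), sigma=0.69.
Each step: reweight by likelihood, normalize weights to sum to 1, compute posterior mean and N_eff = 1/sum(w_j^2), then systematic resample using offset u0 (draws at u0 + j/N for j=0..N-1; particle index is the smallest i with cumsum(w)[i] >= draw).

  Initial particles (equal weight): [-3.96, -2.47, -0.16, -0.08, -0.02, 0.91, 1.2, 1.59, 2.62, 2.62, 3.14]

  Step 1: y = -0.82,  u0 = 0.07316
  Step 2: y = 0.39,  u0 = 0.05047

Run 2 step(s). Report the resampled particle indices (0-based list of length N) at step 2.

step 1: w=[0.0000, 0.0314, 0.3472, 0.3087, 0.2801, 0.0237, 0.0076, 0.0012, 0.0000, 0.0000, 0.0000]  mean=-0.1310  Neff=3.3789  idx=[2, 2, 2, 2, 3, 3, 3, 4, 4, 4, 5]
step 2: w=[0.0851, 0.0851, 0.0851, 0.0851, 0.0927, 0.0927, 0.0927, 0.0979, 0.0979, 0.0979, 0.0880]  mean=-0.0025  Neff=10.9634  idx=[0, 1, 2, 3, 4, 5, 6, 7, 8, 9, 10]

resampled_idx = [0, 1, 2, 3, 4, 5, 6, 7, 8, 9, 10]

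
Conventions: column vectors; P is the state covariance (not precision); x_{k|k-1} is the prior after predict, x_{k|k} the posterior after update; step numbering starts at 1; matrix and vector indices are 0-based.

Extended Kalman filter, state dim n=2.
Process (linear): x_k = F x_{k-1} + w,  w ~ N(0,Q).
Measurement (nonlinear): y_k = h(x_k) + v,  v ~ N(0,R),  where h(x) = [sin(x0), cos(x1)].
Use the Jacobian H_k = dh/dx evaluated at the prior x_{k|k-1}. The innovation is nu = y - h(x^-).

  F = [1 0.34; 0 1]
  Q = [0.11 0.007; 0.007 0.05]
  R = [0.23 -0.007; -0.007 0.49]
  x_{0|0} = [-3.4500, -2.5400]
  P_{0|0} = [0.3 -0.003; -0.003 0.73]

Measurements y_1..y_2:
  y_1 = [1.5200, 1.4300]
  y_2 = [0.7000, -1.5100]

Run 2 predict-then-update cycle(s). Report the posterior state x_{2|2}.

x_post = [-5.3819, -2.2913]

step 1: x^-=[-4.3136, -2.5400]  P^-=[0.4923 0.2522; 0.2522 0.7800]  H_jac=[-0.3883 0.0000; 0.0000 0.5660]  S=[0.3042 -0.0624; -0.0624 0.7398]  K=[-0.5992 0.1424; -0.2030 0.5796]  nu=[0.5985, 2.2544]  x^+=[-4.3512, -1.3549]  P^+=[0.3575 0.1307; 0.1307 0.5043]
step 2: x^-=[-4.8119, -1.3549]  P^-=[0.6146 0.3091; 0.3091 0.5543]  H_jac=[0.0993 0.0000; 0.0000 0.9768]  S=[0.2361 0.0230; 0.0230 1.0188]  K=[0.2303 0.2912; 0.0785 0.5296]  nu=[-0.2951, -1.7242]  x^+=[-5.3819, -2.2913]  P^+=[0.5126 0.1444; 0.1444 0.2651]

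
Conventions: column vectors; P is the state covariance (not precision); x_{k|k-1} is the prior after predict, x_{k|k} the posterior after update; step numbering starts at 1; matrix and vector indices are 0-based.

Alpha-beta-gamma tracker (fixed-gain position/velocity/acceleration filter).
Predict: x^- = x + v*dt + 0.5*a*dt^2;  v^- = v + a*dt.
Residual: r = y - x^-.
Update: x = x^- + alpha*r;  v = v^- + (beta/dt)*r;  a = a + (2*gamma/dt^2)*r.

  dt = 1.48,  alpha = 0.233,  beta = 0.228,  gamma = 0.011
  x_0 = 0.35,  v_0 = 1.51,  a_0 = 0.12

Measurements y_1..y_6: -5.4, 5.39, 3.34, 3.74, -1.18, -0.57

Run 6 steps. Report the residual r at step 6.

resid = -4.9792

step 1: x_pred=2.7162  r=-8.1162  x^+=0.8251  v^+=0.4373  a^+=0.0385
step 2: x_pred=1.5144  r=3.8756  x^+=2.4174  v^+=1.0913  a^+=0.0774
step 3: x_pred=4.1173  r=-0.7773  x^+=3.9362  v^+=1.0861  a^+=0.0696
step 4: x_pred=5.6198  r=-1.8798  x^+=5.1818  v^+=0.8995  a^+=0.0507
step 5: x_pred=6.5686  r=-7.7486  x^+=4.7632  v^+=-0.2191  a^+=-0.0271
step 6: x_pred=4.4092  r=-4.9792  x^+=3.2490  v^+=-1.0263  a^+=-0.0771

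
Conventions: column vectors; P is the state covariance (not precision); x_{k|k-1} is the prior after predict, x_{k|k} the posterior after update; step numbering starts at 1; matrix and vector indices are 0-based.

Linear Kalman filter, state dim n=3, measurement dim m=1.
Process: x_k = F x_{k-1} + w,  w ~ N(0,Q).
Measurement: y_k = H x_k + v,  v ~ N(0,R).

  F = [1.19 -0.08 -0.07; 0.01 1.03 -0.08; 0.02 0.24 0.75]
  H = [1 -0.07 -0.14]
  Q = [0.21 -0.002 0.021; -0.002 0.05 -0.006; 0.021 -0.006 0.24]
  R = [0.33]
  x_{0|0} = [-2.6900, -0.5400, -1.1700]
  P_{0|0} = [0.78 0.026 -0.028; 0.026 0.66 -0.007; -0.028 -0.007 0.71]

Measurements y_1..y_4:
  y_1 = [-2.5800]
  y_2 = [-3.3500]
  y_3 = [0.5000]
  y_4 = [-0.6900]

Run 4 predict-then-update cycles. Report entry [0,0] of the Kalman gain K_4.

K[0,0] = 0.5818

step 1: x^-=[-3.0760, -0.4895, -1.0609]  P^-=[1.3219 -0.0081 -0.0274; -0.0081 0.7566 0.1099; -0.0274 0.1099 0.6746]  S=[1.6798]  K=[0.7896; -0.0455; -0.0771]  nu=[0.3132]  x^+=[-2.8287, -0.5038, -1.0851]  P^+=[0.2747 0.0522 0.0749; 0.0522 0.7531 0.1040; 0.0749 0.1040 0.6646]
step 2: x^-=[-3.2499, -0.4604, -0.9913]  P^-=[0.5858 -0.0071 0.0518; -0.0071 0.8370 0.2203; 0.0518 0.2203 0.6975]  S=[0.9244]  K=[0.6264; -0.1044; -0.0663]  nu=[-0.2711]  x^+=[-3.4197, -0.4321, -0.9733]  P^+=[0.2231 0.0534 0.0902; 0.0534 0.8270 0.2139; 0.0902 0.2139 0.6934]
step 3: x^-=[-3.9668, -0.4013, -0.9021]  P^-=[0.5118 -0.0209 0.0531; -0.0209 0.8975 0.3198; 0.0531 0.3198 0.7580]  S=[0.8554]  K=[0.5914; -0.1502; -0.0881]  nu=[4.3124]  x^+=[-1.4166, -1.0492, -1.2822]  P^+=[0.2127 0.0551 0.0977; 0.0551 0.8782 0.3084; 0.0977 0.3084 0.7514]
step 4: x^-=[-1.5121, -0.9923, -1.2418]  P^-=[0.4972 -0.0298 0.0488; -0.0298 0.9366 0.4002; 0.0488 0.4002 0.8278]  S=[0.8463]  K=[0.5818; -0.1789; -0.1124]  nu=[0.5788]  x^+=[-1.1753, -1.0958, -1.3068]  P^+=[0.2107 0.0583 0.1041; 0.0583 0.9096 0.3832; 0.1041 0.3832 0.8171]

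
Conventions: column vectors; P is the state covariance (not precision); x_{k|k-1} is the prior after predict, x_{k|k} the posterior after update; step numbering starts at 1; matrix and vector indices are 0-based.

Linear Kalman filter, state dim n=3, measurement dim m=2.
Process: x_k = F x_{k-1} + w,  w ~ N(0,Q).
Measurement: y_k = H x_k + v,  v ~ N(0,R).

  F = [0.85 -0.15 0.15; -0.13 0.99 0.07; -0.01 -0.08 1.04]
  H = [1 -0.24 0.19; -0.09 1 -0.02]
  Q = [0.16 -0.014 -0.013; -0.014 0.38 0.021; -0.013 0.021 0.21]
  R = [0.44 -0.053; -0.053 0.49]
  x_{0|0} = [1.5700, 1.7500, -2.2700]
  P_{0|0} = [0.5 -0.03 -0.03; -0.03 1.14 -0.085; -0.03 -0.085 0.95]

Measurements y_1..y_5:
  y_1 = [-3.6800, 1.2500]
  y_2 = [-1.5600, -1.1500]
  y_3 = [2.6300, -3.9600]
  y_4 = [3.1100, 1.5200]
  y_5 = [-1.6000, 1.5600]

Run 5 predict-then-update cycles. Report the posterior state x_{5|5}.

step 1: x^-=[0.7315, 1.3695, -2.5165]  P^-=[0.5721 -0.2673 0.1344; -0.2673 1.5069 -0.0825; 0.1344 -0.0825 1.2596]  S=[1.3313 -0.7651; -0.7651 2.0539]  K=[0.5181 0.0364; -0.0705 0.7199; 0.3335 0.0659]  nu=[-3.6047, -0.1040]  x^+=[-1.1397, 1.5487, -3.7255]  P^+=[0.2410 0.0108 -0.0651; 0.0108 0.3581 0.0315; -0.0651 0.0315 1.1362]
step 2: x^-=[-1.7599, 1.4206, -3.9870]  P^-=[0.3470 -0.0708 0.1031; -0.0708 0.7434 0.1168; 0.1031 0.1168 1.4374]  S=[0.9442 -0.3216; -0.3216 1.2452]  K=[0.4142 0.0233; -0.0396 0.5900; 0.4279 0.1737]  nu=[1.2984, -2.8088]  x^+=[-1.2877, -0.2880, -3.9194]  P^+=[0.1905 0.0058 -0.0430; 0.0058 0.2934 0.0841; -0.0430 0.0841 1.2748]
step 3: x^-=[-1.6392, -0.3920, -4.0403]  P^-=[0.3167 -0.0504 0.1353; -0.0504 0.6880 0.1828; 0.1353 0.1828 1.5776]  S=[0.9123 -0.2735; -0.2735 1.1834]  K=[0.3954 0.0224; -0.0254 0.5762; 0.4986 0.2327]  nu=[4.9428, -3.7963]  x^+=[0.2299, -2.7051, -2.4592]  P^+=[0.1784 0.0056 -0.0225; 0.0056 0.2865 0.1126; -0.0225 0.1126 1.3502]
step 4: x^-=[0.2323, -2.8801, -2.3434]  P^-=[0.3135 -0.0426 0.1604; -0.0426 0.6849 0.2152; 0.1604 0.2152 1.6539]  S=[0.9144 -0.2594; -0.2594 1.1778]  K=[0.3941 0.0240; -0.0179 0.5772; 0.5365 0.2605]  nu=[2.6318, 4.3741]  x^+=[1.3744, -0.4023, 0.2082]  P^+=[0.1757 0.0065 -0.0103; 0.0065 0.2869 0.1260; -0.0103 0.1260 1.3833]
step 5: x^-=[1.2599, -0.5624, 0.2350]  P^-=[0.3145 -0.0390 0.1740; -0.0390 0.6869 0.2296; 0.1740 0.2296 1.6873]  S=[0.9189 -0.2541; -0.2541 1.1786]  K=[0.3954 0.0252; -0.0143 0.5788; 0.5536 0.2722]  nu=[-3.0395, 2.2405]  x^+=[0.1145, 0.7778, -0.8376]  P^+=[0.1752 0.0071 -0.0043; 0.0071 0.2877 0.1316; -0.0043 0.1316 1.3949]

x_post = [0.1145, 0.7778, -0.8376]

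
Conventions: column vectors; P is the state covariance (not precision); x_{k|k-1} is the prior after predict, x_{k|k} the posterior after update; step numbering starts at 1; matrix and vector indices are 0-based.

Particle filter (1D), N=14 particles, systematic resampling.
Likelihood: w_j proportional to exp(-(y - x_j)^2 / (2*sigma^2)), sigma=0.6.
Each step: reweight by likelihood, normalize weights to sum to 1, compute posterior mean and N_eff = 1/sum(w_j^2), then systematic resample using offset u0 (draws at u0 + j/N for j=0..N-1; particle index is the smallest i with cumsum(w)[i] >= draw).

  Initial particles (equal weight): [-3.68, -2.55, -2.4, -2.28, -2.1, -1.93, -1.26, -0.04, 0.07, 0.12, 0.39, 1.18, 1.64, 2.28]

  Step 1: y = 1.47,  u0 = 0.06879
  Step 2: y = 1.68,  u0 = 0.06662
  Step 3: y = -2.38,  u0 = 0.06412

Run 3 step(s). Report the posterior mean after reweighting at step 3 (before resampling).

step 1: w=[0.0000, 0.0000, 0.0000, 0.0000, 0.0000, 0.0000, 0.0000, 0.0160, 0.0249, 0.0302, 0.0750, 0.3373, 0.3642, 0.1524]  mean=1.3768  Neff=3.6094  idx=[9, 10, 11, 11, 11, 11, 12, 12, 12, 12, 12, 13, 13, 13]
step 2: w=[0.0035, 0.0101, 0.0723, 0.0723, 0.0723, 0.0723, 0.1021, 0.1021, 0.1021, 0.1021, 0.1021, 0.0621, 0.0621, 0.0621]  mean=1.6081  Neff=11.7949  idx=[2, 3, 4, 5, 6, 7, 7, 8, 9, 9, 10, 11, 12, 13]
step 3: w=[0.2466, 0.2466, 0.2466, 0.2466, 0.0019, 0.0019, 0.0019, 0.0019, 0.0019, 0.0019, 0.0019, 0.0000, 0.0000, 0.0000]  mean=1.1863  Neff=4.1107  idx=[0, 0, 0, 1, 1, 1, 1, 2, 2, 2, 3, 3, 3, 7]

post_mean = 1.1863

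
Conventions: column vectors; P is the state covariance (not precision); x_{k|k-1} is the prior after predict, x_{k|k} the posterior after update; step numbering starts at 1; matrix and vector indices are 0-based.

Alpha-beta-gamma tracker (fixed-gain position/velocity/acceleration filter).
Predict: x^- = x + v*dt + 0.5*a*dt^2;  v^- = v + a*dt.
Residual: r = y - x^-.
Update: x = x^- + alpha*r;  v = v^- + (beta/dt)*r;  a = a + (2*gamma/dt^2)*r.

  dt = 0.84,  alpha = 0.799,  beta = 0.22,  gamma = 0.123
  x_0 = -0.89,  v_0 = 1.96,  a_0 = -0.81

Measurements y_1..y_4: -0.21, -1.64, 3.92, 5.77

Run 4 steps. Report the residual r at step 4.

step 1: x_pred=0.4706  r=-0.6806  x^+=-0.0732  v^+=1.1013  a^+=-1.0473
step 2: x_pred=0.4824  r=-2.1224  x^+=-1.2134  v^+=-0.3343  a^+=-1.7873
step 3: x_pred=-2.1247  r=6.0447  x^+=2.7050  v^+=-0.2524  a^+=0.3202
step 4: x_pred=2.6059  r=3.1641  x^+=5.1340  v^+=0.8452  a^+=1.4233

resid = 3.1641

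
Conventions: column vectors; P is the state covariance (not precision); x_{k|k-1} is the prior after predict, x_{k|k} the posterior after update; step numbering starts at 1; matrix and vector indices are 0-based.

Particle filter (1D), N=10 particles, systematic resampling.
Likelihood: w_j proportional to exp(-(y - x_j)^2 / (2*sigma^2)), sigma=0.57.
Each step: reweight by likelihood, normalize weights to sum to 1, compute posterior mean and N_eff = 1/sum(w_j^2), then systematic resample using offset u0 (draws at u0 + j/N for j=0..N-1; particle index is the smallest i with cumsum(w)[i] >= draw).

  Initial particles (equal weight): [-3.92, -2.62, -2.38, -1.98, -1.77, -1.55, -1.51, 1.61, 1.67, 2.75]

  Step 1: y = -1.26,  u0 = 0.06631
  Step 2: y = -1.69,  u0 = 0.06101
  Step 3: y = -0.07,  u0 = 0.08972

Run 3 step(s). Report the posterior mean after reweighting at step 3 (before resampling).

step 1: w=[0.0000, 0.0187, 0.0466, 0.1448, 0.2154, 0.2825, 0.2920, 0.0000, 0.0000, 0.0000]  mean=-1.7067  Neff=4.2562  idx=[3, 3, 4, 4, 5, 5, 5, 6, 6, 6]
step 2: w=[0.0925, 0.0925, 0.1042, 0.1042, 0.1021, 0.1021, 0.1021, 0.1001, 0.1001, 0.1001]  mean=-1.6634  Neff=9.9838  idx=[0, 1, 2, 3, 4, 5, 6, 7, 8, 9]
step 3: w=[0.0142, 0.0142, 0.0455, 0.0455, 0.1336, 0.1336, 0.1336, 0.1599, 0.1599, 0.1599]  mean=-1.5630  Neff=7.4169  idx=[3, 4, 5, 6, 6, 7, 8, 8, 9, 9]

post_mean = -1.5630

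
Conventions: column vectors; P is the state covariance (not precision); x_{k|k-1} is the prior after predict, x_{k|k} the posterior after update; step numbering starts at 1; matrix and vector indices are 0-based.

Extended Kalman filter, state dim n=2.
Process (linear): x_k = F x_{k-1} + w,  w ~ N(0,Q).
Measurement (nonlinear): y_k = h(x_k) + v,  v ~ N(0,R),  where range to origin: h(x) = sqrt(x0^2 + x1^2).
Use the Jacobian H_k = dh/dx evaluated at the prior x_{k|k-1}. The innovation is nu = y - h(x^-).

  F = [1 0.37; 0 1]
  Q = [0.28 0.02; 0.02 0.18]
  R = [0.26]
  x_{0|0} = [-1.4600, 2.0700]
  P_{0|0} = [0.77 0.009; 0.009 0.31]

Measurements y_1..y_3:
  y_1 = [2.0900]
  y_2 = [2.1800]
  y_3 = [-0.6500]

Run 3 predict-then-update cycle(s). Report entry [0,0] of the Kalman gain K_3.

step 1: x^-=[-0.6941, 2.0700]  P^-=[1.0991 0.1437; 0.1437 0.4900]  H_jac=[-0.3179 0.9481]  S=[0.7249]  K=[-0.2941; 0.5778]  nu=[-0.0933]  x^+=[-0.6667, 2.0161]  P^+=[1.0364 0.2669; 0.2669 0.2479]
step 2: x^-=[0.0793, 2.0161]  P^-=[1.5478 0.3786; 0.3786 0.4279]  H_jac=[0.0393 0.9992]  S=[0.7194]  K=[0.6104; 0.6151]  nu=[0.1623]  x^+=[0.1784, 2.1160]  P^+=[1.2798 0.1085; 0.1085 0.1558]
step 3: x^-=[0.9613, 2.1160]  P^-=[1.6614 0.1861; 0.1861 0.3358]  H_jac=[0.4136 0.9104]  S=[0.9628]  K=[0.8898; 0.3975]  nu=[-2.9741]  x^+=[-1.6850, 0.9337]  P^+=[0.8991 -0.1544; -0.1544 0.1837]

K[0,0] = 0.8898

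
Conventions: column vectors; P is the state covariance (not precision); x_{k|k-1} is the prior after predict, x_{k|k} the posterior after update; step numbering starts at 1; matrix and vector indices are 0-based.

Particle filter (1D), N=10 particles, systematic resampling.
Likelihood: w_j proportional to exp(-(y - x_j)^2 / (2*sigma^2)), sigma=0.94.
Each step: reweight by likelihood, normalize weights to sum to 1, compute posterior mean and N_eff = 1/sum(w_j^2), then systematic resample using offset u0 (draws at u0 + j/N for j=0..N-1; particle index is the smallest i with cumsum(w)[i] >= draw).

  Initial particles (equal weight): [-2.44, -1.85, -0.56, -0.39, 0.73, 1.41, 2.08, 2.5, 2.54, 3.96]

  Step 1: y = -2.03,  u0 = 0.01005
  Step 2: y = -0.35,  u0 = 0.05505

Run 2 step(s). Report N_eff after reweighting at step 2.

N_eff = 5.1400

step 1: w=[0.3760, 0.4060, 0.1217, 0.0903, 0.0056, 0.0005, 0.0000, 0.0000, 0.0000, 0.0000]  mean=-1.7669  Neff=3.0382  idx=[0, 0, 0, 0, 1, 1, 1, 1, 2, 3]
step 2: w=[0.0246, 0.0246, 0.0246, 0.0246, 0.0816, 0.0816, 0.0816, 0.0816, 0.2842, 0.2911]  mean=-1.1164  Neff=5.1400  idx=[2, 4, 5, 7, 8, 8, 8, 9, 9, 9]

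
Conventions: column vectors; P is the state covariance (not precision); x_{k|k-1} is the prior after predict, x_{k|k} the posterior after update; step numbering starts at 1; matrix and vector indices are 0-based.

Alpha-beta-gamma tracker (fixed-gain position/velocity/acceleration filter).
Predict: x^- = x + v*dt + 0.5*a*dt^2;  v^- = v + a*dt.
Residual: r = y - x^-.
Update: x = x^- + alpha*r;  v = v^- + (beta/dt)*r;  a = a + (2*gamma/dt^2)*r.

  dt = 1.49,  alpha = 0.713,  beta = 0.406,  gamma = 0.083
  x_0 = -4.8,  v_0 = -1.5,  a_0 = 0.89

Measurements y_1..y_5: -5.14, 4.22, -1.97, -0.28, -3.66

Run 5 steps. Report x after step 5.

x_post = -1.0428

step 1: x_pred=-6.0471  r=0.9071  x^+=-5.4003  v^+=0.0733  a^+=0.9578
step 2: x_pred=-4.2279  r=8.4479  x^+=1.7954  v^+=3.8023  a^+=1.5895
step 3: x_pred=9.2253  r=-11.1953  x^+=1.2431  v^+=3.1201  a^+=0.7524
step 4: x_pred=6.7272  r=-7.0072  x^+=1.7311  v^+=2.3318  a^+=0.2285
step 5: x_pred=5.4591  r=-9.1191  x^+=-1.0428  v^+=0.1874  a^+=-0.4534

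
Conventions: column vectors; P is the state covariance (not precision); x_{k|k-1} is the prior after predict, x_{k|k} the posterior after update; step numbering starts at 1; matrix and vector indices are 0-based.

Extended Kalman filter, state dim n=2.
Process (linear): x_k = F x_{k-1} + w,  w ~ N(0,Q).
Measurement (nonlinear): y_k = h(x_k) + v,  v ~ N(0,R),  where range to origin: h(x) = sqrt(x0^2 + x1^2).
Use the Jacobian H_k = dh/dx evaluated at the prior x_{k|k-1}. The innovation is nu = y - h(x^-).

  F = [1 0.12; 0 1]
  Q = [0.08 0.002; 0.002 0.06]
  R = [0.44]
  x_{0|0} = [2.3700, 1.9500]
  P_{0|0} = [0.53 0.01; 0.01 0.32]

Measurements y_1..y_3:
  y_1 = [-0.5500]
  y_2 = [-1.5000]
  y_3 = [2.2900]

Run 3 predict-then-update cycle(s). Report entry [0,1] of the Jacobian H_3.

step 1: x^-=[2.6040, 1.9500]  P^-=[0.6170 0.0504; 0.0504 0.3800]  H_jac=[0.8004 0.5994]  S=[1.0202]  K=[0.5137; 0.2628]  nu=[-3.8032]  x^+=[0.6503, 0.9505]  P^+=[0.3478 -0.0873; -0.0873 0.3095]
step 2: x^-=[0.7643, 0.9505]  P^-=[0.4113 -0.0482; -0.0482 0.3695]  H_jac=[0.6267 0.7793]  S=[0.7789]  K=[0.2827; 0.3310]  nu=[-2.7197]  x^+=[-0.0045, 0.0504]  P^+=[0.3490 -0.1211; -0.1211 0.2842]
step 3: x^-=[0.0015, 0.0504]  P^-=[0.4041 -0.0850; -0.0850 0.3442]  H_jac=[0.0306 0.9995]  S=[0.7791]  K=[-0.0931; 0.4383]  nu=[2.2396]  x^+=[-0.2070, 1.0320]  P^+=[0.3973 -0.0532; -0.0532 0.1946]

H_jac[0,1] = 0.9995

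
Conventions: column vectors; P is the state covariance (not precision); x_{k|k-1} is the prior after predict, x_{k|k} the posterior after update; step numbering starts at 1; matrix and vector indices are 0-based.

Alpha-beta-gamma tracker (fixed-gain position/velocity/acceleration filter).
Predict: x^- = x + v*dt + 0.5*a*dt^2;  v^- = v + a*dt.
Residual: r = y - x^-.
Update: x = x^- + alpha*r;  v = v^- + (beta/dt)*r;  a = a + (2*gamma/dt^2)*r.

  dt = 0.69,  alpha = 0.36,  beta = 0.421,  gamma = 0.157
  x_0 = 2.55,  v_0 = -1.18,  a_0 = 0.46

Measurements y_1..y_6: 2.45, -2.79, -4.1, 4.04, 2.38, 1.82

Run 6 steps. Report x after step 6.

x_post = 3.4842

step 1: x_pred=1.8453  r=0.6047  x^+=2.0630  v^+=-0.4936  a^+=0.8588
step 2: x_pred=1.9268  r=-4.7168  x^+=0.2288  v^+=-2.7790  a^+=-2.2520
step 3: x_pred=-2.2249  r=-1.8751  x^+=-2.8999  v^+=-5.4770  a^+=-3.4888
step 4: x_pred=-7.5096  r=11.5496  x^+=-3.3517  v^+=-0.8374  a^+=4.1285
step 5: x_pred=-2.9467  r=5.3267  x^+=-1.0291  v^+=5.2613  a^+=7.6416
step 6: x_pred=4.4203  r=-2.6003  x^+=3.4842  v^+=8.9475  a^+=5.9266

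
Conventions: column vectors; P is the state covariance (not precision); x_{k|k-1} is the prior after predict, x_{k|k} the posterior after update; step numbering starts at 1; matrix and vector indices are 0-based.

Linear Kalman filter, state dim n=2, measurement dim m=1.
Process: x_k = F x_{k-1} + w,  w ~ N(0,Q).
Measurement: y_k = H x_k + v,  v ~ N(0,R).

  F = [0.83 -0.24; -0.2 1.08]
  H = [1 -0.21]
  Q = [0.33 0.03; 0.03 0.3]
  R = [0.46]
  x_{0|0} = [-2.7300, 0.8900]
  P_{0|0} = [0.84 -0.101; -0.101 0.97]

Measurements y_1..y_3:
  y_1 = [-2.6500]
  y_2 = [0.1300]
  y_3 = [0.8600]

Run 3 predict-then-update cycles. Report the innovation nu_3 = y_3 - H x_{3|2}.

innov = [1.8383]

step 1: x^-=[-2.4795, 1.5072]  P^-=[1.0048 -0.4562; -0.4562 1.5086]  S=[1.7229]  K=[0.6388; -0.4487]  nu=[0.1460]  x^+=[-2.3862, 1.4417]  P^+=[0.3017 0.0376; 0.0376 1.1618]
step 2: x^-=[-2.3266, 2.0343]  P^-=[0.5898 -0.2857; -0.2857 1.6509]  S=[1.2426]  K=[0.5229; -0.5089]  nu=[2.8838]  x^+=[-0.8185, 0.5666]  P^+=[0.2500 0.0450; 0.0450 1.3291]
step 3: x^-=[-0.8154, 0.7756]  P^-=[0.5609 -0.3135; -0.3135 1.8408]  S=[1.2337]  K=[0.5080; -0.5675]  nu=[1.8383]  x^+=[0.1184, -0.2675]  P^+=[0.2425 0.0421; 0.0421 1.4435]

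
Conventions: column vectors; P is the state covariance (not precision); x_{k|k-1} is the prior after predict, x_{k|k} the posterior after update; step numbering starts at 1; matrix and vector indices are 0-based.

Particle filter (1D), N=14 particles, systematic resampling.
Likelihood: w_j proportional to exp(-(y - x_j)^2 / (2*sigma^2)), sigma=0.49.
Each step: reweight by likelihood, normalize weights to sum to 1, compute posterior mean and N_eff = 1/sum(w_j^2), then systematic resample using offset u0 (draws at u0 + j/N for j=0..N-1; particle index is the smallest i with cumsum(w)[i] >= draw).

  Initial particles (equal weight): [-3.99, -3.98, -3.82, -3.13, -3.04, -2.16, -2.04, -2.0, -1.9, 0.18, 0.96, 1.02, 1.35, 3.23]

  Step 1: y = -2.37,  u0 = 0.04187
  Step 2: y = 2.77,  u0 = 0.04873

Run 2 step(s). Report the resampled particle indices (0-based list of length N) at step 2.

step 1: w=[0.0011, 0.0012, 0.0033, 0.0789, 0.1031, 0.2396, 0.2094, 0.1975, 0.1658, 0.0000, 0.0000, 0.0000, 0.0000, 0.0000]  mean=-2.2371  Neff=5.4155  idx=[3, 4, 4, 5, 5, 5, 6, 6, 6, 7, 7, 7, 8, 8]
step 2: w=[0.0000, 0.0000, 0.0000, 0.0021, 0.0021, 0.0021, 0.0240, 0.0240, 0.0240, 0.0533, 0.0533, 0.0533, 0.3808, 0.3808]  mean=-1.9277  Neff=3.3296  idx=[7, 9, 11, 12, 12, 12, 12, 12, 13, 13, 13, 13, 13, 13]

resampled_idx = [7, 9, 11, 12, 12, 12, 12, 12, 13, 13, 13, 13, 13, 13]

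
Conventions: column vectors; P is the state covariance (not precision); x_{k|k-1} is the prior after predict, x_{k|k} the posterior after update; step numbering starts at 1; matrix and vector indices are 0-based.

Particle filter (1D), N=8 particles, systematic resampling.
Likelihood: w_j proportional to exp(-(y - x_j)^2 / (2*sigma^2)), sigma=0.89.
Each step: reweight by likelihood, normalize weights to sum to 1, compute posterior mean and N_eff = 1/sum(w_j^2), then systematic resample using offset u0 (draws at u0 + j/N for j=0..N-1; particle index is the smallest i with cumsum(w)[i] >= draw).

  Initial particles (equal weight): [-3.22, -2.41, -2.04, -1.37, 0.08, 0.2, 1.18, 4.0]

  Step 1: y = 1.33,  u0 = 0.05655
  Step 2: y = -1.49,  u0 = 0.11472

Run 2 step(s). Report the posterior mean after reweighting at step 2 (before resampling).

step 1: w=[0.0000, 0.0001, 0.0004, 0.0055, 0.2041, 0.2444, 0.5395, 0.0061]  mean=0.7175  Neff=2.5480  idx=[4, 4, 5, 5, 6, 6, 6, 6]
step 2: w=[0.2650, 0.2650, 0.2070, 0.2070, 0.0140, 0.0140, 0.0140, 0.0140]  mean=0.1911  Neff=4.4051  idx=[0, 0, 1, 1, 2, 3, 3, 7]

post_mean = 0.1911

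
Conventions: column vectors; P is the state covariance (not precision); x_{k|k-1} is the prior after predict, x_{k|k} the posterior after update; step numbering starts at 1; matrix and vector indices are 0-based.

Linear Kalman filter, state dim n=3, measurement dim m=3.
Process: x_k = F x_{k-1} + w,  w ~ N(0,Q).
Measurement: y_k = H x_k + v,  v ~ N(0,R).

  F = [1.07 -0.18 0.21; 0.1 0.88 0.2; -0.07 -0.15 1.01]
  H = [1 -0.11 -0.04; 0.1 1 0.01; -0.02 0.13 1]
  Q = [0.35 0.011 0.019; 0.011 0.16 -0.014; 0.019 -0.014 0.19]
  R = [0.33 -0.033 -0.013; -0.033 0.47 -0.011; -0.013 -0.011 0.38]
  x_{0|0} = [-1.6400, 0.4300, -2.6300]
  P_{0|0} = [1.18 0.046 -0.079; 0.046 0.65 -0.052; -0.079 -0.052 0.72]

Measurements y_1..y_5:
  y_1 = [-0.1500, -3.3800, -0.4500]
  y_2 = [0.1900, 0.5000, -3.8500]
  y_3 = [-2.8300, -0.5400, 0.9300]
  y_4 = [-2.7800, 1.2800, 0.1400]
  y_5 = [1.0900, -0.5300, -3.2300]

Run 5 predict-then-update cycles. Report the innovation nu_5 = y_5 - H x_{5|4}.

innov = [3.6177, 0.0031, -3.2656]

step 1: x^-=[-2.3845, -0.3116, -2.6060]  P^-=[1.7045 0.0807 0.0210; 0.0807 0.6906 -0.0177; 0.0210 -0.0177 0.9728]  S=[2.0248 0.1418 -0.0622; 0.1418 1.1936 0.0689; -0.0622 0.0689 1.3593]  K=[0.8302 0.1102 0.0305; -0.0379 0.5885 0.0203; 0.0175 -0.0484 0.7169]  nu=[2.0960, -2.8039, 2.1488]  x^+=[-0.8880, -1.9976, -0.8931]  P^+=[0.2698 -0.0030 0.0053; -0.0030 0.2783 -0.0345; 0.0053 -0.0345 0.2773]
step 2: x^-=[-0.7782, -2.0254, -0.5403]  P^-=[0.6863 0.0008 0.0786; 0.0008 0.3768 -0.0255; 0.0786 -0.0255 0.4901]  S=[1.0150 -0.0037 0.0300; -0.0037 0.8536 0.0238; 0.0300 0.0238 0.8670]  K=[0.6719 0.0838 0.0494; -0.0379 0.4407 0.0162; 0.0443 -0.0304 0.5590]  nu=[0.7238, 2.6086, -3.0620]  x^+=[-0.2246, -0.9530, -2.2990]  P^+=[0.2183 -0.0053 0.0142; -0.0053 0.2090 -0.0255; 0.0142 -0.0255 0.2158]
step 3: x^-=[-0.5516, -1.3209, -2.1633]  P^-=[0.6265 0.0050 0.0754; 0.0050 0.3233 -0.0197; 0.0754 -0.0197 0.4215]  S=[0.9538 0.0001 0.0314; 0.0001 0.8004 0.0217; 0.0314 0.0217 0.7990]  K=[0.6514 0.0840 0.0516; -0.0319 0.4038 0.0180; 0.0465 -0.0241 0.5212]  nu=[-2.5103, 0.8577, 3.2540]  x^+=[-1.9468, -0.8358, -0.6047]  P^+=[0.2117 -0.0039 0.0150; -0.0039 0.1913 -0.0221; 0.0150 -0.0221 0.2009]
step 4: x^-=[-2.0597, -1.0511, -0.3491]  P^-=[0.6173 0.0084 0.0722; 0.0084 0.3104 -0.0175; 0.0722 -0.0175 0.4048]  S=[0.9440 0.0039 0.0294; 0.0039 0.7881 0.0217; 0.0294 0.0217 0.7828]  K=[0.6480 0.0853 0.0511; -0.0288 0.3943 0.0191; 0.0455 -0.0223 0.5113]  nu=[-0.8499, 2.5406, 0.5845]  x^+=[-2.3638, -0.0137, -0.1456]  P^+=[0.2106 -0.0031 0.0147; -0.0031 0.1866 -0.0210; 0.0147 -0.0210 0.1970]
step 5: x^-=[-2.5574, -0.2776, 0.0205]  P^-=[0.6152 0.0097 0.0706; 0.0097 0.3071 -0.0169; 0.0706 -0.0169 0.4004]  S=[0.9416 0.0053 0.0282; 0.0053 0.7851 0.0218; 0.0282 0.0218 0.7786]  K=[0.6472 0.0859 0.0507; -0.0276 0.3919 0.0194; 0.0449 -0.0218 0.5086]  nu=[3.6177, 0.0031, -3.2656]  x^+=[-0.3812, -0.4396, -1.4782]  P^+=[0.2104 -0.0027 0.0145; -0.0027 0.1854 -0.0207; 0.0145 -0.0207 0.1959]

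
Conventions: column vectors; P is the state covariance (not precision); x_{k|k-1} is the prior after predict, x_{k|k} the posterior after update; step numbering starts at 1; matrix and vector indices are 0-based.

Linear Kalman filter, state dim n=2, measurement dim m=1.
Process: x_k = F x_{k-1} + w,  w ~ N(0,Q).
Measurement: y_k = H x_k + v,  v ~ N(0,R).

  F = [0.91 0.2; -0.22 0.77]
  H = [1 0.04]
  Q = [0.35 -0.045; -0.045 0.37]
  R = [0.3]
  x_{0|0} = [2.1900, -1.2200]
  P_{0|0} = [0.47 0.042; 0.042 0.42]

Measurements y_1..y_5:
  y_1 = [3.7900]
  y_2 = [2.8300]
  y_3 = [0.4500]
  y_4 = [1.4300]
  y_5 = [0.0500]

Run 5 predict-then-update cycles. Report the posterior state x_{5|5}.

step 1: x^-=[1.7489, -1.4212]  P^-=[0.7713 -0.0468; -0.0468 0.6275]  S=[1.0686]  K=[0.7201; -0.0203]  nu=[2.0979]  x^+=[3.2595, -1.4639]  P^+=[0.2173 -0.0312; -0.0312 0.6271]
step 2: x^-=[2.6734, -1.8443]  P^-=[0.5436 -0.0124; -0.0124 0.7629]  S=[0.8439]  K=[0.6436; 0.0215]  nu=[0.2304]  x^+=[2.8217, -1.8393]  P^+=[0.1941 -0.0241; -0.0241 0.7625]
step 3: x^-=[2.1999, -2.0371]  P^-=[0.5324 0.0178; 0.0178 0.8396]  S=[0.8352]  K=[0.6383; 0.0615]  nu=[-1.6684]  x^+=[1.1349, -2.1397]  P^+=[0.1921 -0.0150; -0.0150 0.8365]
step 4: x^-=[0.6048, -1.8972]  P^-=[0.5371 0.0355; 0.0355 0.8803]  S=[0.8413]  K=[0.6401; 0.0840]  nu=[0.9011]  x^+=[1.1815, -1.8215]  P^+=[0.1924 -0.0098; -0.0098 0.8744]
step 5: x^-=[0.7109, -1.6625]  P^-=[0.5408 0.0447; 0.0447 0.9010]  S=[0.8458]  K=[0.6415; 0.0955]  nu=[-0.5944]  x^+=[0.3296, -1.7192]  P^+=[0.1927 -0.0071; -0.0071 0.8933]

x_post = [0.3296, -1.7192]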